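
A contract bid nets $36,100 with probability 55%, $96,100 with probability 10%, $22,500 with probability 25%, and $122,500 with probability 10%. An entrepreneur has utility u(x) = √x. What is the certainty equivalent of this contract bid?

$43,264

E[u] = 0.55·√36100 + 0.1·√96100 + 0.25·√22500 + 0.1·√122500 = 0.55·190 + 0.1·310 + 0.25·150 + 0.1·350 = 208
CE = (208)² = 43264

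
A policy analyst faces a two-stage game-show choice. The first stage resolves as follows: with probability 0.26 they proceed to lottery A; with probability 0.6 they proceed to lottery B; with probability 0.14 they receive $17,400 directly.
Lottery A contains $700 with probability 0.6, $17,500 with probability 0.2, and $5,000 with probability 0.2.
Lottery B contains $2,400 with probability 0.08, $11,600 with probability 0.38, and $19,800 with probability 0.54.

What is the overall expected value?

$12,890.40

EV(A) = 0.6 × 700 + 0.2 × 17500 + 0.2 × 5000 = 420 + 3500 + 1000 = 4920
EV(B) = 0.08 × 2400 + 0.38 × 11600 + 0.54 × 19800 = 192 + 4408 + 10692 = 15292
Branch C: 17400 (certain)
Overall = 0.26 × 4920 + 0.6 × 15292 + 0.14 × 17400 = 1279.2 + 9175.2 + 2436 = 12890.4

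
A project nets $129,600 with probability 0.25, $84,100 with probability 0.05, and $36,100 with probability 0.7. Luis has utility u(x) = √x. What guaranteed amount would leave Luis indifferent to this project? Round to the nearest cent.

$56,406.25

E[u] = 0.25·√129600 + 0.05·√84100 + 0.7·√36100 = 0.25·360 + 0.05·290 + 0.7·190 = 237.5
CE = (237.5)² = 56406.25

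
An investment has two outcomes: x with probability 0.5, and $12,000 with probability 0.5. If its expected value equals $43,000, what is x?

0.5·x + 0.5·12000 = 43000
0.5·x = 43000 − 6000 = 37000
x = 37000 / 0.5 = 74000

x = $74,000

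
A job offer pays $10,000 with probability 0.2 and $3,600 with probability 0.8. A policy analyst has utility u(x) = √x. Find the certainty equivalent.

E[u] = 0.2·√10000 + 0.8·√3600 = 0.2·100 + 0.8·60 = 68
CE = (68)² = 4624

$4,624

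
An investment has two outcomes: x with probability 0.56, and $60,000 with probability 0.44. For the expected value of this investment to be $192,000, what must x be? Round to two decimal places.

x = $295,714.29

0.56·x + 0.44·60000 = 192000
0.56·x = 192000 − 26400 = 165600
x = 165600 / 0.56 = 295714.2857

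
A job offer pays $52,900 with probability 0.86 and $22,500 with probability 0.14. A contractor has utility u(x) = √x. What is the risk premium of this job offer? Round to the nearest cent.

$770.56

E[u] = 0.86·√52900 + 0.14·√22500 = 0.86·230 + 0.14·150 = 218.8
CE = (218.8)² = 47873.44
Risk premium = EV − CE = 48644 − 47873.44 = 770.56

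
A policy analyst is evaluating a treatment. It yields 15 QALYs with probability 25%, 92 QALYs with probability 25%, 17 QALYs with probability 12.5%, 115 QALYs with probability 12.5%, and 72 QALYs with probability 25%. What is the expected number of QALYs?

61.25 QALYs

EV = 0.25 × 15 + 0.25 × 92 + 0.125 × 17 + 0.125 × 115 + 0.25 × 72 = 3.75 + 23 + 2.125 + 14.375 + 18 = 61.25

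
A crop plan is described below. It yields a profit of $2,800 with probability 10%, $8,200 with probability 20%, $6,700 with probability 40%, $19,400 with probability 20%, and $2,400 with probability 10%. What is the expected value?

$8,720

EV = 0.1 × 2800 + 0.2 × 8200 + 0.4 × 6700 + 0.2 × 19400 + 0.1 × 2400 = 280 + 1640 + 2680 + 3880 + 240 = 8720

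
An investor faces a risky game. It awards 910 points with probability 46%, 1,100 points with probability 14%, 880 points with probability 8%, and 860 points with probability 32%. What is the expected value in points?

EV = 0.46 × 910 + 0.14 × 1100 + 0.08 × 880 + 0.32 × 860 = 418.6 + 154 + 70.4 + 275.2 = 918.2

918.2 points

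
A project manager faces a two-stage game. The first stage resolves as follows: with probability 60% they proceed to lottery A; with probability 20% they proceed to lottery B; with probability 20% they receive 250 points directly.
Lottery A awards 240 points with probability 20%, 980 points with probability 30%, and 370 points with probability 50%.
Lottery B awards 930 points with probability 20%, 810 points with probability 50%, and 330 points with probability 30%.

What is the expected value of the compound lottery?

EV(A) = 0.2 × 240 + 0.3 × 980 + 0.5 × 370 = 48 + 294 + 185 = 527
EV(B) = 0.2 × 930 + 0.5 × 810 + 0.3 × 330 = 186 + 405 + 99 = 690
Branch C: 250 (certain)
Overall = 0.6 × 527 + 0.2 × 690 + 0.2 × 250 = 316.2 + 138 + 50 = 504.2

504.2 points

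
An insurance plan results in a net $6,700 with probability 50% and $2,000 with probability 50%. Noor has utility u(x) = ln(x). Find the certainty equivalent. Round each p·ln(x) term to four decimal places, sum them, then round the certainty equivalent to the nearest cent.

E[u] = 0.5·ln(6700) + 0.5·ln(2000) = 4.4049 + 3.8005 = 8.2054
CE = e^8.2054 ≈ 3660.66

$3,660.66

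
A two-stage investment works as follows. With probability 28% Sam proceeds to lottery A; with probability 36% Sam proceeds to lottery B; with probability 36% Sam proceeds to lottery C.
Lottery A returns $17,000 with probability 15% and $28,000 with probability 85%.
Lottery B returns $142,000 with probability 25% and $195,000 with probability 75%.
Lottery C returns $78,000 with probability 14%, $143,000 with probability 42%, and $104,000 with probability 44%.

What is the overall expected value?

EV(A) = 0.15 × 17000 + 0.85 × 28000 = 2550 + 23800 = 26350
EV(B) = 0.25 × 142000 + 0.75 × 195000 = 35500 + 146250 = 181750
EV(C) = 0.14 × 78000 + 0.42 × 143000 + 0.44 × 104000 = 10920 + 60060 + 45760 = 116740
Overall = 0.28 × 26350 + 0.36 × 181750 + 0.36 × 116740 = 7378 + 65430 + 42026.4 = 114834.4

$114,834.40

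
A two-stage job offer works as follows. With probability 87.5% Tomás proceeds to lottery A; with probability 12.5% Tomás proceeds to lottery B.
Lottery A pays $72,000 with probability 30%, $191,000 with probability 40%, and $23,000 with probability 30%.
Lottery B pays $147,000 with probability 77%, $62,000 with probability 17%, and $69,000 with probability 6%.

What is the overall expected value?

$107,771.25

EV(A) = 0.3 × 72000 + 0.4 × 191000 + 0.3 × 23000 = 21600 + 76400 + 6900 = 104900
EV(B) = 0.77 × 147000 + 0.17 × 62000 + 0.06 × 69000 = 113190 + 10540 + 4140 = 127870
Overall = 0.875 × 104900 + 0.125 × 127870 = 91787.5 + 15983.75 = 107771.25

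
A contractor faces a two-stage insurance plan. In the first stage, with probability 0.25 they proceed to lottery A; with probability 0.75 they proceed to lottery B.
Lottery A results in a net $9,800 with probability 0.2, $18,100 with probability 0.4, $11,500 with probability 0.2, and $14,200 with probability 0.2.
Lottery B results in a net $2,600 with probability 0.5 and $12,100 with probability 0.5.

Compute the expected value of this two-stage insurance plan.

EV(A) = 0.2 × 9800 + 0.4 × 18100 + 0.2 × 11500 + 0.2 × 14200 = 1960 + 7240 + 2300 + 2840 = 14340
EV(B) = 0.5 × 2600 + 0.5 × 12100 = 1300 + 6050 = 7350
Overall = 0.25 × 14340 + 0.75 × 7350 = 3585 + 5512.5 = 9097.5

$9,097.50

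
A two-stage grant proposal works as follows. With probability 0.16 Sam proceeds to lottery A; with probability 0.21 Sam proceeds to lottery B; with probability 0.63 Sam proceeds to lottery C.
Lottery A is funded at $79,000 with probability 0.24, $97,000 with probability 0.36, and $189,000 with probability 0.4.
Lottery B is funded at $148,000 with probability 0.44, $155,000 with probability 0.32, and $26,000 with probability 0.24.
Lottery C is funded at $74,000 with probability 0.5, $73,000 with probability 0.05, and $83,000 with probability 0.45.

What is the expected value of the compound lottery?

EV(A) = 0.24 × 79000 + 0.36 × 97000 + 0.4 × 189000 = 18960 + 34920 + 75600 = 129480
EV(B) = 0.44 × 148000 + 0.32 × 155000 + 0.24 × 26000 = 65120 + 49600 + 6240 = 120960
EV(C) = 0.5 × 74000 + 0.05 × 73000 + 0.45 × 83000 = 37000 + 3650 + 37350 = 78000
Overall = 0.16 × 129480 + 0.21 × 120960 + 0.63 × 78000 = 20716.8 + 25401.6 + 49140 = 95258.4

$95,258.40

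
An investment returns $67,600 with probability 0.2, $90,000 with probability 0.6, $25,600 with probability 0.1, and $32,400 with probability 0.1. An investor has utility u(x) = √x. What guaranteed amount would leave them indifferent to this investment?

E[u] = 0.2·√67600 + 0.6·√90000 + 0.1·√25600 + 0.1·√32400 = 0.2·260 + 0.6·300 + 0.1·160 + 0.1·180 = 266
CE = (266)² = 70756

$70,756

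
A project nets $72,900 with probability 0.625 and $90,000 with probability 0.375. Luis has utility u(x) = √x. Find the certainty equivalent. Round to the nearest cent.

$79,101.56

E[u] = 0.625·√72900 + 0.375·√90000 = 0.625·270 + 0.375·300 = 281.25
CE = (281.25)² = 79101.5625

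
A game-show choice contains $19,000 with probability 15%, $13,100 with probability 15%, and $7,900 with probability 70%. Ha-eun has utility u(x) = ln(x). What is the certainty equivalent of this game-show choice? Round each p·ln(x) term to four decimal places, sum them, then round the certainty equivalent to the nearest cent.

$9,721.55

E[u] = 0.15·ln(19000) + 0.15·ln(13100) + 0.7·ln(7900) = 1.4778 + 1.4221 + 6.2822 = 9.1821
CE = e^9.1821 ≈ 9721.55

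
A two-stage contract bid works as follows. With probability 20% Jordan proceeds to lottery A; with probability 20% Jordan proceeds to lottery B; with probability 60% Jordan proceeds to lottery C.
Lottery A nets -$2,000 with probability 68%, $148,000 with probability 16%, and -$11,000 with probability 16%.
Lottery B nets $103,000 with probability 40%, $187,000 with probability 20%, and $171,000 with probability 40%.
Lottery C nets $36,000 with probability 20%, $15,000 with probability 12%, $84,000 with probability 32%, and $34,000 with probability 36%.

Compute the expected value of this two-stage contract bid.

EV(A) = 0.68 × (-2000) + 0.16 × 148000 + 0.16 × (-11000) = -1360 + 23680 − 1760 = 20560
EV(B) = 0.4 × 103000 + 0.2 × 187000 + 0.4 × 171000 = 41200 + 37400 + 68400 = 147000
EV(C) = 0.2 × 36000 + 0.12 × 15000 + 0.32 × 84000 + 0.36 × 34000 = 7200 + 1800 + 26880 + 12240 = 48120
Overall = 0.2 × 20560 + 0.2 × 147000 + 0.6 × 48120 = 4112 + 29400 + 28872 = 62384

$62,384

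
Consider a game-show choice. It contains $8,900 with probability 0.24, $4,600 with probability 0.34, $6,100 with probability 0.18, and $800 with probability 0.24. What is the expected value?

$4,990

EV = 0.24 × 8900 + 0.34 × 4600 + 0.18 × 6100 + 0.24 × 800 = 2136 + 1564 + 1098 + 192 = 4990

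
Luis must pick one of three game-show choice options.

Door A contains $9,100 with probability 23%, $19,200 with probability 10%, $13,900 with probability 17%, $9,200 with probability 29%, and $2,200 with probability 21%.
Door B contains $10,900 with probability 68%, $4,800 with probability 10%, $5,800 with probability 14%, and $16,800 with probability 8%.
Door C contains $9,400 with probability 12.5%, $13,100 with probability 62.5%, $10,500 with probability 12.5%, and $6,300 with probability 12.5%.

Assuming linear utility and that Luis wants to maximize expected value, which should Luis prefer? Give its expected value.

Door A = 0.23 × 9100 + 0.1 × 19200 + 0.17 × 13900 + 0.29 × 9200 + 0.21 × 2200 = 2093 + 1920 + 2363 + 2668 + 462 = 9506
Door B = 0.68 × 10900 + 0.1 × 4800 + 0.14 × 5800 + 0.08 × 16800 = 7412 + 480 + 812 + 1344 = 10048
Door C = 0.125 × 9400 + 0.625 × 13100 + 0.125 × 10500 + 0.125 × 6300 = 1175 + 8187.5 + 1312.5 + 787.5 = 11462.5

Door C ($11,462.50)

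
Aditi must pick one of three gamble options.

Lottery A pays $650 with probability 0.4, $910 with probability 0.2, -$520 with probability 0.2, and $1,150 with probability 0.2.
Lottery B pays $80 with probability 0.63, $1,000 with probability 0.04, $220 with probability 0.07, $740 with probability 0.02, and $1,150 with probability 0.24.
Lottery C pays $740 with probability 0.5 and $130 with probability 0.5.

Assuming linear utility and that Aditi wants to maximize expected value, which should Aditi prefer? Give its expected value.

Lottery A = 0.4 × 650 + 0.2 × 910 + 0.2 × (-520) + 0.2 × 1150 = 260 + 182 − 104 + 230 = 568
Lottery B = 0.63 × 80 + 0.04 × 1000 + 0.07 × 220 + 0.02 × 740 + 0.24 × 1150 = 50.4 + 40 + 15.4 + 14.8 + 276 = 396.6
Lottery C = 0.5 × 740 + 0.5 × 130 = 370 + 65 = 435

Lottery A ($568)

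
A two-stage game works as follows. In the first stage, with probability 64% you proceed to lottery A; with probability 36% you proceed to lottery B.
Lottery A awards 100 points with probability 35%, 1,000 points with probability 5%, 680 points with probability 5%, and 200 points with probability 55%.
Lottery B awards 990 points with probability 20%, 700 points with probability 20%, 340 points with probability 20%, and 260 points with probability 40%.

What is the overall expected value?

330.16 points

EV(A) = 0.35 × 100 + 0.05 × 1000 + 0.05 × 680 + 0.55 × 200 = 35 + 50 + 34 + 110 = 229
EV(B) = 0.2 × 990 + 0.2 × 700 + 0.2 × 340 + 0.4 × 260 = 198 + 140 + 68 + 104 = 510
Overall = 0.64 × 229 + 0.36 × 510 = 146.56 + 183.6 = 330.16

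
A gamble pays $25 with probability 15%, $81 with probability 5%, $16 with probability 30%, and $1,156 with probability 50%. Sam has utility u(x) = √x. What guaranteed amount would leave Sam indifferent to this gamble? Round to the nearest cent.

$376.36

E[u] = 0.15·√25 + 0.05·√81 + 0.3·√16 + 0.5·√1156 = 0.15·5 + 0.05·9 + 0.3·4 + 0.5·34 = 19.4
CE = (19.4)² = 376.36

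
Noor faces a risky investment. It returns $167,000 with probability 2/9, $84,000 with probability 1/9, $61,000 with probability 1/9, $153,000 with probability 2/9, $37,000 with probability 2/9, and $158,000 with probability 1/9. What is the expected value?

$113,000

EV = 2/9 × 167000 + 1/9 × 84000 + 1/9 × 61000 + 2/9 × 153000 + 2/9 × 37000 + 1/9 × 158000 = 37111.1111 + 9333.3333 + 6777.7778 + 34000 + 8222.2222 + 17555.5556 = 113000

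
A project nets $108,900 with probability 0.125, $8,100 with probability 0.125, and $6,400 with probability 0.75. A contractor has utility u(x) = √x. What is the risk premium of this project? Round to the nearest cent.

E[u] = 0.125·√108900 + 0.125·√8100 + 0.75·√6400 = 0.125·330 + 0.125·90 + 0.75·80 = 112.5
CE = (112.5)² = 12656.25
Risk premium = EV − CE = 19425 − 12656.25 = 6768.75

$6,768.75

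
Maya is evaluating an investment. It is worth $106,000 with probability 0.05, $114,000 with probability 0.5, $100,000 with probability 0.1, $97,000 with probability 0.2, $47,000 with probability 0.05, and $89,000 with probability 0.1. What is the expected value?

$102,950

EV = 0.05 × 106000 + 0.5 × 114000 + 0.1 × 100000 + 0.2 × 97000 + 0.05 × 47000 + 0.1 × 89000 = 5300 + 57000 + 10000 + 19400 + 2350 + 8900 = 102950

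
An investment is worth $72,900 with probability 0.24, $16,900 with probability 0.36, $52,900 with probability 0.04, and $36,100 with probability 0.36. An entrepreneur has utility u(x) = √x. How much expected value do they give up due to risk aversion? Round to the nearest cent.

$2,895.36

E[u] = 0.24·√72900 + 0.36·√16900 + 0.04·√52900 + 0.36·√36100 = 0.24·270 + 0.36·130 + 0.04·230 + 0.36·190 = 189.2
CE = (189.2)² = 35796.64
Risk premium = EV − CE = 38692 − 35796.64 = 2895.36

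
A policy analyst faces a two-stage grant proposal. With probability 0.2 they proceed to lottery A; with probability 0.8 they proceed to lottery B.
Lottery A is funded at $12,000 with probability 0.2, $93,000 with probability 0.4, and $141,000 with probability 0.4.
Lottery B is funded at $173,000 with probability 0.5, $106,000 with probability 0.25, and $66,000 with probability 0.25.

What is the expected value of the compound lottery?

EV(A) = 0.2 × 12000 + 0.4 × 93000 + 0.4 × 141000 = 2400 + 37200 + 56400 = 96000
EV(B) = 0.5 × 173000 + 0.25 × 106000 + 0.25 × 66000 = 86500 + 26500 + 16500 = 129500
Overall = 0.2 × 96000 + 0.8 × 129500 = 19200 + 103600 = 122800

$122,800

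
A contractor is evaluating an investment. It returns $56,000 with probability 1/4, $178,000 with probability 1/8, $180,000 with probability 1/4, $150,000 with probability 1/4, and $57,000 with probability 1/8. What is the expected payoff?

$125,875

EV = 1/4 × 56000 + 1/8 × 178000 + 1/4 × 180000 + 1/4 × 150000 + 1/8 × 57000 = 14000 + 22250 + 45000 + 37500 + 7125 = 125875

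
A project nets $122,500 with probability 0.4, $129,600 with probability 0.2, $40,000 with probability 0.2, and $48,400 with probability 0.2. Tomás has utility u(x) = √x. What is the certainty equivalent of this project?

E[u] = 0.4·√122500 + 0.2·√129600 + 0.2·√40000 + 0.2·√48400 = 0.4·350 + 0.2·360 + 0.2·200 + 0.2·220 = 296
CE = (296)² = 87616

$87,616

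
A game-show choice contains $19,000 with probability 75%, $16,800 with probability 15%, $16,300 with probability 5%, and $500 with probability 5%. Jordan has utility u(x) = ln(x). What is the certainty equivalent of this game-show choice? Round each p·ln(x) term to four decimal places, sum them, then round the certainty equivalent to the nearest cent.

$15,430.48

E[u] = 0.75·ln(19000) + 0.15·ln(16800) + 0.05·ln(16300) + 0.05·ln(500) = 7.3891 + 1.4594 + 0.4849 + 0.3107 = 9.6441
CE = e^9.6441 ≈ 15430.48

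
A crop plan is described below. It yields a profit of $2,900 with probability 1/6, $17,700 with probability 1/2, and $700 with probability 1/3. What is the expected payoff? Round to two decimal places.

EV = 1/6 × 2900 + 1/2 × 17700 + 1/3 × 700 = 483.3333 + 8850 + 233.3333 = 9566.6667

$9,566.67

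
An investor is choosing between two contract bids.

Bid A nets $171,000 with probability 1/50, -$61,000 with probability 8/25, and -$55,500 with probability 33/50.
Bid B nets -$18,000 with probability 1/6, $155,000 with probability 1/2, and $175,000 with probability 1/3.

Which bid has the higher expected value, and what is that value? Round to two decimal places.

Bid A = 1/50 × 171000 + 8/25 × (-61000) + 33/50 × (-55500) = 3420 − 19520 − 36630 = -52730
Bid B = 1/6 × (-18000) + 1/2 × 155000 + 1/3 × 175000 = -3000 + 77500 + 58333.3333 = 132833.3333

Bid B ($132,833.33)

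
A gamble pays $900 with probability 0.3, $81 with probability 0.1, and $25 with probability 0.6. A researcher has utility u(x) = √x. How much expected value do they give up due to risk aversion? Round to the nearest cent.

E[u] = 0.3·√900 + 0.1·√81 + 0.6·√25 = 0.3·30 + 0.1·9 + 0.6·5 = 12.9
CE = (12.9)² = 166.41
Risk premium = EV − CE = 293.1 − 166.41 = 126.69

$126.69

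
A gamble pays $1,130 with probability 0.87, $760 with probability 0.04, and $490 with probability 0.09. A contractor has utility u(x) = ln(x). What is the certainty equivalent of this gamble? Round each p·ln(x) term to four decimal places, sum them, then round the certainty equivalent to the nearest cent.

$1,031.63

E[u] = 0.87·ln(1130) + 0.04·ln(760) + 0.09·ln(490) = 6.1161 + 0.2653 + 0.5575 = 6.9389
CE = e^6.9389 ≈ 1031.63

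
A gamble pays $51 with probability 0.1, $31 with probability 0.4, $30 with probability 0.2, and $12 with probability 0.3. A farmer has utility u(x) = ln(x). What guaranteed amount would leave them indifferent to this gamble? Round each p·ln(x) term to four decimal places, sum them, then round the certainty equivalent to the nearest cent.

E[u] = 0.1·ln(51) + 0.4·ln(31) + 0.2·ln(30) + 0.3·ln(12) = 0.3932 + 1.3736 + 0.6802 + 0.7455 = 3.1925
CE = e^3.1925 ≈ 24.35

$24.35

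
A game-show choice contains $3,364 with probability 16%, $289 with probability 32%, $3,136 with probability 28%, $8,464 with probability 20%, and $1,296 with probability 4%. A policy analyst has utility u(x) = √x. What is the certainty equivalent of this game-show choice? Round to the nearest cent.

$2,524.06

E[u] = 0.16·√3364 + 0.32·√289 + 0.28·√3136 + 0.2·√8464 + 0.04·√1296 = 0.16·58 + 0.32·17 + 0.28·56 + 0.2·92 + 0.04·36 = 50.24
CE = (50.24)² = 2524.0576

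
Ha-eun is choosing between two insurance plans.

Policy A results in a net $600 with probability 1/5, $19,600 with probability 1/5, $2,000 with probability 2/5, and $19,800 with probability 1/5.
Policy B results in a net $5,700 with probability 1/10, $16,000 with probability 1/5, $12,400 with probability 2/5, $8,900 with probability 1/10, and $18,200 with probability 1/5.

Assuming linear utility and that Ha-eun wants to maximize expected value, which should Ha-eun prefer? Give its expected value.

Policy B ($13,260)

Policy A = 1/5 × 600 + 1/5 × 19600 + 2/5 × 2000 + 1/5 × 19800 = 120 + 3920 + 800 + 3960 = 8800
Policy B = 1/10 × 5700 + 1/5 × 16000 + 2/5 × 12400 + 1/10 × 8900 + 1/5 × 18200 = 570 + 3200 + 4960 + 890 + 3640 = 13260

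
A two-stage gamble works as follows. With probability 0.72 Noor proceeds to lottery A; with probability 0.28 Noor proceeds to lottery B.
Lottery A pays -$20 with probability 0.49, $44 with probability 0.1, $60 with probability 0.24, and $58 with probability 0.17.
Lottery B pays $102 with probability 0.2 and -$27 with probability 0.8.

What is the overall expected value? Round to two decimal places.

$13.24

EV(A) = 0.49 × (-20) + 0.1 × 44 + 0.24 × 60 + 0.17 × 58 = -9.8 + 4.4 + 14.4 + 9.86 = 18.86
EV(B) = 0.2 × 102 + 0.8 × (-27) = 20.4 − 21.6 = -1.2
Overall = 0.72 × 18.86 + 0.28 × (-1.2) = 13.5792 − 0.336 = 13.2432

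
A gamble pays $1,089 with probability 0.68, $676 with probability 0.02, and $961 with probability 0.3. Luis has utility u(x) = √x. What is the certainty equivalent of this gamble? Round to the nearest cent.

$1,040.71

E[u] = 0.68·√1089 + 0.02·√676 + 0.3·√961 = 0.68·33 + 0.02·26 + 0.3·31 = 32.26
CE = (32.26)² = 1040.7076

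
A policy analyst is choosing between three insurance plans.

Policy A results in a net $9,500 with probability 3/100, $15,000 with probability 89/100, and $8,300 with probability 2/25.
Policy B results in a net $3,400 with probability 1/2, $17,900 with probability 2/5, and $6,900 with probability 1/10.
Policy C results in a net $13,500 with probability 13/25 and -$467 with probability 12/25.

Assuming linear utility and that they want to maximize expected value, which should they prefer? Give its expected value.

Policy A = 3/100 × 9500 + 89/100 × 15000 + 2/25 × 8300 = 285 + 13350 + 664 = 14299
Policy B = 1/2 × 3400 + 2/5 × 17900 + 1/10 × 6900 = 1700 + 7160 + 690 = 9550
Policy C = 13/25 × 13500 + 12/25 × (-467) = 7020 − 224.16 = 6795.84

Policy A ($14,299)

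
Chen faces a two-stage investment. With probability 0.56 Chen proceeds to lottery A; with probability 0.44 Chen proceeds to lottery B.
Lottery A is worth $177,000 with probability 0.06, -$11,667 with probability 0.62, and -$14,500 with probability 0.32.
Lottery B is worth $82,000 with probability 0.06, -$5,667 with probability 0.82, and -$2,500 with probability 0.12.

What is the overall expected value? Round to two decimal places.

-$713.84

EV(A) = 0.06 × 177000 + 0.62 × (-11667) + 0.32 × (-14500) = 10620 − 7233.54 − 4640 = -1253.54
EV(B) = 0.06 × 82000 + 0.82 × (-5667) + 0.12 × (-2500) = 4920 − 4646.94 − 300 = -26.94
Overall = 0.56 × (-1253.54) + 0.44 × (-26.94) = -701.9824 − 11.8536 = -713.836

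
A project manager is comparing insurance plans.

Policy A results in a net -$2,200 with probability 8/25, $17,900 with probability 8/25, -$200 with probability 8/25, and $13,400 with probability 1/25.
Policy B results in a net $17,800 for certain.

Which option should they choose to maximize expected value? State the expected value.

Policy B ($17,800)

Policy A = 8/25 × (-2200) + 8/25 × 17900 + 8/25 × (-200) + 1/25 × 13400 = -704 + 5728 − 64 + 536 = 5496
Policy B: 17800 (certain)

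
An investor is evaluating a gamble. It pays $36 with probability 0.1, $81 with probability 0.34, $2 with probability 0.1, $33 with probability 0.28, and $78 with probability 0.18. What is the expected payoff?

EV = 0.1 × 36 + 0.34 × 81 + 0.1 × 2 + 0.28 × 33 + 0.18 × 78 = 3.6 + 27.54 + 0.2 + 9.24 + 14.04 = 54.62

$54.62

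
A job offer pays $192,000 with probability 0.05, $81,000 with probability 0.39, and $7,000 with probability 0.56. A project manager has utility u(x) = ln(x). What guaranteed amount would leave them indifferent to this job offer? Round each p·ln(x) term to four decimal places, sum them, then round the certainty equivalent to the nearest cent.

$21,467.60

E[u] = 0.05·ln(192000) + 0.39·ln(81000) + 0.56·ln(7000) = 0.6083 + 4.4079 + 4.9581 = 9.9743
CE = e^9.9743 ≈ 21467.60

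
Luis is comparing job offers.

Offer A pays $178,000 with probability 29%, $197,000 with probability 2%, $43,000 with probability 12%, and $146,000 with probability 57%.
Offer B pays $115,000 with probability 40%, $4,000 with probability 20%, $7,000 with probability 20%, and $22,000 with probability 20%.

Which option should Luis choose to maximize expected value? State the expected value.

Offer A ($143,940)

Offer A = 0.29 × 178000 + 0.02 × 197000 + 0.12 × 43000 + 0.57 × 146000 = 51620 + 3940 + 5160 + 83220 = 143940
Offer B = 0.4 × 115000 + 0.2 × 4000 + 0.2 × 7000 + 0.2 × 22000 = 46000 + 800 + 1400 + 4400 = 52600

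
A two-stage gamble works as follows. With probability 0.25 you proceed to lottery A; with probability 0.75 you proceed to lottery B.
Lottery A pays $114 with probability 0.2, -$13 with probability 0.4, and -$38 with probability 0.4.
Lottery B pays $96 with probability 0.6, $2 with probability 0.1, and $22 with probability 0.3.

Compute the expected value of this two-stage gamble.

$48.90

EV(A) = 0.2 × 114 + 0.4 × (-13) + 0.4 × (-38) = 22.8 − 5.2 − 15.2 = 2.4
EV(B) = 0.6 × 96 + 0.1 × 2 + 0.3 × 22 = 57.6 + 0.2 + 6.6 = 64.4
Overall = 0.25 × 2.4 + 0.75 × 64.4 = 0.6 + 48.3 = 48.9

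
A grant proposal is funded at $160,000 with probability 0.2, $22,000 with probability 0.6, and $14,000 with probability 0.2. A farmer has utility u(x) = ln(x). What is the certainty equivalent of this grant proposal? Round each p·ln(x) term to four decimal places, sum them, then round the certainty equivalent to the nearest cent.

E[u] = 0.2·ln(160000) + 0.6·ln(22000) + 0.2·ln(14000) = 2.3966 + 5.9993 + 1.9094 = 10.3053
CE = e^10.3053 ≈ 29890.62

$29,890.62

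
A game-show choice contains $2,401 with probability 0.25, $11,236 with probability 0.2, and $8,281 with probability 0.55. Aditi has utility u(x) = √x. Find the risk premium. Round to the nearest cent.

E[u] = 0.25·√2401 + 0.2·√11236 + 0.55·√8281 = 0.25·49 + 0.2·106 + 0.55·91 = 83.5
CE = (83.5)² = 6972.25
Risk premium = EV − CE = 7402 − 6972.25 = 429.75

$429.75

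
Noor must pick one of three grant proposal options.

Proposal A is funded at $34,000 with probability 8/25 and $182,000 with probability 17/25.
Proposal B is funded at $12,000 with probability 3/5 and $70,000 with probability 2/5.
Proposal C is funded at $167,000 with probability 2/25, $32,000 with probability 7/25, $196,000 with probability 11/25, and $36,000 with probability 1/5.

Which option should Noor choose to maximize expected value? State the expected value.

Proposal A = 8/25 × 34000 + 17/25 × 182000 = 10880 + 123760 = 134640
Proposal B = 3/5 × 12000 + 2/5 × 70000 = 7200 + 28000 = 35200
Proposal C = 2/25 × 167000 + 7/25 × 32000 + 11/25 × 196000 + 1/5 × 36000 = 13360 + 8960 + 86240 + 7200 = 115760

Proposal A ($134,640)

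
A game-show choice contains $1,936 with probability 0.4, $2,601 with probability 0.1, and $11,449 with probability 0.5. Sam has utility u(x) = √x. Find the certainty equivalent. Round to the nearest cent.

$5,806.44

E[u] = 0.4·√1936 + 0.1·√2601 + 0.5·√11449 = 0.4·44 + 0.1·51 + 0.5·107 = 76.2
CE = (76.2)² = 5806.44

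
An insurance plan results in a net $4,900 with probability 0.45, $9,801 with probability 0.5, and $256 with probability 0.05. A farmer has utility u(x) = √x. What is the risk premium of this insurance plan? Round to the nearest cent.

$427.06

E[u] = 0.45·√4900 + 0.5·√9801 + 0.05·√256 = 0.45·70 + 0.5·99 + 0.05·16 = 81.8
CE = (81.8)² = 6691.24
Risk premium = EV − CE = 7118.3 − 6691.24 = 427.06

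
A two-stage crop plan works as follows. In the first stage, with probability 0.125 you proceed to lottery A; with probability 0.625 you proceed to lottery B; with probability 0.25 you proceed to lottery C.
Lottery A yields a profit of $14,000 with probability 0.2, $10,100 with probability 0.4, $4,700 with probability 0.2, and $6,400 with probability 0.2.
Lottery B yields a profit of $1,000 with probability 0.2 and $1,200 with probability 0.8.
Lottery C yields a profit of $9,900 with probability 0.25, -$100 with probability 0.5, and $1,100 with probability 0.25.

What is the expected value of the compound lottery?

EV(A) = 0.2 × 14000 + 0.4 × 10100 + 0.2 × 4700 + 0.2 × 6400 = 2800 + 4040 + 940 + 1280 = 9060
EV(B) = 0.2 × 1000 + 0.8 × 1200 = 200 + 960 = 1160
EV(C) = 0.25 × 9900 + 0.5 × (-100) + 0.25 × 1100 = 2475 − 50 + 275 = 2700
Overall = 0.125 × 9060 + 0.625 × 1160 + 0.25 × 2700 = 1132.5 + 725 + 675 = 2532.5

$2,532.50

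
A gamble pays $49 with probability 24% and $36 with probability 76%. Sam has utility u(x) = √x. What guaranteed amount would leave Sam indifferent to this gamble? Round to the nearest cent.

E[u] = 0.24·√49 + 0.76·√36 = 0.24·7 + 0.76·6 = 6.24
CE = (6.24)² = 38.9376

$38.94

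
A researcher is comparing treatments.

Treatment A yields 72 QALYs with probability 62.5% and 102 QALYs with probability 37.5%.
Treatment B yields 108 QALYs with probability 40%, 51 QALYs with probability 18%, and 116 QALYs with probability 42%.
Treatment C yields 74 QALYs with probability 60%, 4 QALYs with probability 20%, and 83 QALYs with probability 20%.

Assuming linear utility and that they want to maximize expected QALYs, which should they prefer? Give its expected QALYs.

Treatment B (101.1 QALYs)

Treatment A = 0.625 × 72 + 0.375 × 102 = 45 + 38.25 = 83.25
Treatment B = 0.4 × 108 + 0.18 × 51 + 0.42 × 116 = 43.2 + 9.18 + 48.72 = 101.1
Treatment C = 0.6 × 74 + 0.2 × 4 + 0.2 × 83 = 44.4 + 0.8 + 16.6 = 61.8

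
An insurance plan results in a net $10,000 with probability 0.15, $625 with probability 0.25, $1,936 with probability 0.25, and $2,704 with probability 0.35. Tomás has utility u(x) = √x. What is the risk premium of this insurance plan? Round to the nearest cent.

E[u] = 0.15·√10000 + 0.25·√625 + 0.25·√1936 + 0.35·√2704 = 0.15·100 + 0.25·25 + 0.25·44 + 0.35·52 = 50.45
CE = (50.45)² = 2545.2025
Risk premium = EV − CE = 3086.65 − 2545.2025 = 541.4475

$541.45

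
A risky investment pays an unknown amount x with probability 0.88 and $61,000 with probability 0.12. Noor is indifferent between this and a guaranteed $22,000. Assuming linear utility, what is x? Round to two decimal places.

x = $16,681.82

0.88·x + 0.12·61000 = 22000
0.88·x = 22000 − 7320 = 14680
x = 14680 / 0.88 = 16681.8182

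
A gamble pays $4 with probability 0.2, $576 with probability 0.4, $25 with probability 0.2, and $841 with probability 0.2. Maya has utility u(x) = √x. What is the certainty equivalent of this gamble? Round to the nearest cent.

E[u] = 0.2·√4 + 0.4·√576 + 0.2·√25 + 0.2·√841 = 0.2·2 + 0.4·24 + 0.2·5 + 0.2·29 = 16.8
CE = (16.8)² = 282.24

$282.24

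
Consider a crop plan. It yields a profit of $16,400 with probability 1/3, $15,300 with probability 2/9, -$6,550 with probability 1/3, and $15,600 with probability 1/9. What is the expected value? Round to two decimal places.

$8,416.67

EV = 1/3 × 16400 + 2/9 × 15300 + 1/3 × (-6550) + 1/9 × 15600 = 5466.6667 + 3400 − 2183.3333 + 1733.3333 = 8416.6667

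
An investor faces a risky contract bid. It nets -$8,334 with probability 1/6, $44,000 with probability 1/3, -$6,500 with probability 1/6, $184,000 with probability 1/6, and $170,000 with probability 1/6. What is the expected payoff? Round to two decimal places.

$71,194.33

EV = 1/6 × (-8334) + 1/3 × 44000 + 1/6 × (-6500) + 1/6 × 184000 + 1/6 × 170000 = -1389 + 14666.6667 − 1083.3333 + 30666.6667 + 28333.3333 = 71194.3333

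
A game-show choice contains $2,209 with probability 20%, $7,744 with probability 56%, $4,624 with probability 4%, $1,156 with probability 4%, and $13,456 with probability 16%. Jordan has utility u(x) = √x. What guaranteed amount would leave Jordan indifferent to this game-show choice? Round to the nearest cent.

$6,612.94

E[u] = 0.2·√2209 + 0.56·√7744 + 0.04·√4624 + 0.04·√1156 + 0.16·√13456 = 0.2·47 + 0.56·88 + 0.04·68 + 0.04·34 + 0.16·116 = 81.32
CE = (81.32)² = 6612.9424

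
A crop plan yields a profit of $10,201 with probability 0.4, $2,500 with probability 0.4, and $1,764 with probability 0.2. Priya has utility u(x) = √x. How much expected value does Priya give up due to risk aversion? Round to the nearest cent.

$699.76

E[u] = 0.4·√10201 + 0.4·√2500 + 0.2·√1764 = 0.4·101 + 0.4·50 + 0.2·42 = 68.8
CE = (68.8)² = 4733.44
Risk premium = EV − CE = 5433.2 − 4733.44 = 699.76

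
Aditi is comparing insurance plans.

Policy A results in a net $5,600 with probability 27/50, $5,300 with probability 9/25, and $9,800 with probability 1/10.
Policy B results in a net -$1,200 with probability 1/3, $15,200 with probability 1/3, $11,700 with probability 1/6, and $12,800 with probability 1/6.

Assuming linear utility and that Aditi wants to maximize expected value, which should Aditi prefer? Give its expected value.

Policy A = 27/50 × 5600 + 9/25 × 5300 + 1/10 × 9800 = 3024 + 1908 + 980 = 5912
Policy B = 1/3 × (-1200) + 1/3 × 15200 + 1/6 × 11700 + 1/6 × 12800 = -400 + 5066.6667 + 1950 + 2133.3333 = 8750

Policy B ($8,750)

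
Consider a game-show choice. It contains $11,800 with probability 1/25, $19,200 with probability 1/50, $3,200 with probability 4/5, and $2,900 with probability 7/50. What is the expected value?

$3,822

EV = 1/25 × 11800 + 1/50 × 19200 + 4/5 × 3200 + 7/50 × 2900 = 472 + 384 + 2560 + 406 = 3822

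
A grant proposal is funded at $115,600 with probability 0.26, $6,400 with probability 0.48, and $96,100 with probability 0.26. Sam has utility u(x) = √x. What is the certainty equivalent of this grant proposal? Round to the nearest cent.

E[u] = 0.26·√115600 + 0.48·√6400 + 0.26·√96100 = 0.26·340 + 0.48·80 + 0.26·310 = 207.4
CE = (207.4)² = 43014.76

$43,014.76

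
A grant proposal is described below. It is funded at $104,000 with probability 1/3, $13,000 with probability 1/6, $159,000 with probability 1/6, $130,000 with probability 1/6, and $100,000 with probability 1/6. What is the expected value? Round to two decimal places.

EV = 1/3 × 104000 + 1/6 × 13000 + 1/6 × 159000 + 1/6 × 130000 + 1/6 × 100000 = 34666.6667 + 2166.6667 + 26500 + 21666.6667 + 16666.6667 = 101666.6667

$101,666.67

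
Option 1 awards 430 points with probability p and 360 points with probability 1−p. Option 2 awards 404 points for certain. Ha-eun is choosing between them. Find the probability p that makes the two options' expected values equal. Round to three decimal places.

p = 0.629

p·430 + (1−p)·360 = 404
70p + 360 = 404
p = (404 − 360) / 70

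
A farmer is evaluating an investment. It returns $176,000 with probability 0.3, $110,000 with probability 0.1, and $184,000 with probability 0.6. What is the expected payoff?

$174,200

EV = 0.3 × 176000 + 0.1 × 110000 + 0.6 × 184000 = 52800 + 11000 + 110400 = 174200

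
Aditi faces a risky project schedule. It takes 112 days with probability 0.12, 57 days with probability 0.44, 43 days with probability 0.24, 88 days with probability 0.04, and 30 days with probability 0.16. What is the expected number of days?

57.16 days

EV = 0.12 × 112 + 0.44 × 57 + 0.24 × 43 + 0.04 × 88 + 0.16 × 30 = 13.44 + 25.08 + 10.32 + 3.52 + 4.8 = 57.16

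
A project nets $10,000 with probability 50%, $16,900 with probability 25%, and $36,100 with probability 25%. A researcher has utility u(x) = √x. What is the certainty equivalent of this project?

$16,900

E[u] = 0.5·√10000 + 0.25·√16900 + 0.25·√36100 = 0.5·100 + 0.25·130 + 0.25·190 = 130
CE = (130)² = 16900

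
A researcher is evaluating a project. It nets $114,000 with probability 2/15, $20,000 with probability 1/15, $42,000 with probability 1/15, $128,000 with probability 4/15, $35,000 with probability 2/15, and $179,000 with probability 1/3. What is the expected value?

EV = 2/15 × 114000 + 1/15 × 20000 + 1/15 × 42000 + 4/15 × 128000 + 2/15 × 35000 + 1/3 × 179000 = 15200 + 1333.3333 + 2800 + 34133.3333 + 4666.6667 + 59666.6667 = 117800

$117,800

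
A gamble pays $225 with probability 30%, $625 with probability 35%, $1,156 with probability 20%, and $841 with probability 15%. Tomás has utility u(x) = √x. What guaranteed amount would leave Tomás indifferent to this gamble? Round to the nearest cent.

E[u] = 0.3·√225 + 0.35·√625 + 0.2·√1156 + 0.15·√841 = 0.3·15 + 0.35·25 + 0.2·34 + 0.15·29 = 24.4
CE = (24.4)² = 595.36

$595.36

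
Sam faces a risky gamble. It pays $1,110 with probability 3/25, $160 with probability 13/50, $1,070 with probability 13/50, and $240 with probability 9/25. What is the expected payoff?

EV = 3/25 × 1110 + 13/50 × 160 + 13/50 × 1070 + 9/25 × 240 = 133.2 + 41.6 + 278.2 + 86.4 = 539.4

$539.40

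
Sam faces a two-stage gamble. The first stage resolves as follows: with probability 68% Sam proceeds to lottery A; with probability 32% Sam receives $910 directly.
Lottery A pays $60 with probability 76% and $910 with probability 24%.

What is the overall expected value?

EV(A) = 0.76 × 60 + 0.24 × 910 = 45.6 + 218.4 = 264
Branch B: 910 (certain)
Overall = 0.68 × 264 + 0.32 × 910 = 179.52 + 291.2 = 470.72

$470.72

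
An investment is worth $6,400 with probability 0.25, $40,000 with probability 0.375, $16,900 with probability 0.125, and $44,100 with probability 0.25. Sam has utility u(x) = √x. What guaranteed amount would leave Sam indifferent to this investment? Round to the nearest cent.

$26,814.06

E[u] = 0.25·√6400 + 0.375·√40000 + 0.125·√16900 + 0.25·√44100 = 0.25·80 + 0.375·200 + 0.125·130 + 0.25·210 = 163.75
CE = (163.75)² = 26814.0625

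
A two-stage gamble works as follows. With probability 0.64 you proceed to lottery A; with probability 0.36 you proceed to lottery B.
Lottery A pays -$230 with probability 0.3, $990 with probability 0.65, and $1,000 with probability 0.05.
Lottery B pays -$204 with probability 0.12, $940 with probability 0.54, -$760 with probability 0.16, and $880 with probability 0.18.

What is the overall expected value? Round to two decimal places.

$586.85

EV(A) = 0.3 × (-230) + 0.65 × 990 + 0.05 × 1000 = -69 + 643.5 + 50 = 624.5
EV(B) = 0.12 × (-204) + 0.54 × 940 + 0.16 × (-760) + 0.18 × 880 = -24.48 + 507.6 − 121.6 + 158.4 = 519.92
Overall = 0.64 × 624.5 + 0.36 × 519.92 = 399.68 + 187.1712 = 586.8512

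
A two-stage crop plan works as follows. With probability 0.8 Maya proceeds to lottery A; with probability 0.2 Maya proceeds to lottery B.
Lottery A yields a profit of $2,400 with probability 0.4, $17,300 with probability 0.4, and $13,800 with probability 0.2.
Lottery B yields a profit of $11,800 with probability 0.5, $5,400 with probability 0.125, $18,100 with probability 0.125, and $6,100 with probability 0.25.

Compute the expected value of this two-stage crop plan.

$10,584.50

EV(A) = 0.4 × 2400 + 0.4 × 17300 + 0.2 × 13800 = 960 + 6920 + 2760 = 10640
EV(B) = 0.5 × 11800 + 0.125 × 5400 + 0.125 × 18100 + 0.25 × 6100 = 5900 + 675 + 2262.5 + 1525 = 10362.5
Overall = 0.8 × 10640 + 0.2 × 10362.5 = 8512 + 2072.5 = 10584.5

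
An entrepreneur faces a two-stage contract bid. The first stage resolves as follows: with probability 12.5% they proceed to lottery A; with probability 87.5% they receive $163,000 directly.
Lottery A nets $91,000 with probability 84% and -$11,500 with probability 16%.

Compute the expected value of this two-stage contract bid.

EV(A) = 0.84 × 91000 + 0.16 × (-11500) = 76440 − 1840 = 74600
Branch B: 163000 (certain)
Overall = 0.125 × 74600 + 0.875 × 163000 = 9325 + 142625 = 151950

$151,950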